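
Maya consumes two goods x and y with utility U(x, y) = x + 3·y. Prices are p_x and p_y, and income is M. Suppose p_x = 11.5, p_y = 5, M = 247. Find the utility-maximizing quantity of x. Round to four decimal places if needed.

Perfect substitutes: compare marginal utility per dollar. 1/p_x vs 3/p_y → 0.087 vs 0.6.
y gives more utility per dollar, so spend all income on y: y* = M/p_y, x* = 0.
Numerically: x* = 0, y* = 49.4.

x* = 0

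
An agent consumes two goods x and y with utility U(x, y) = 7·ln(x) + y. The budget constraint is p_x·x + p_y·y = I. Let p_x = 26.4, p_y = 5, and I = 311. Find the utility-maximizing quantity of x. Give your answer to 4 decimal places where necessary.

x* = 1.3258

Set MRS = p_x/p_y: (7/x)/1 = p_x/p_y.
So x*(p_x,p_y) = 7·p_y/p_x, independent of income; and y* = (I − 7·p_y)/p_y.
At the given prices: x* = 7·5/26.4 = 1.3258.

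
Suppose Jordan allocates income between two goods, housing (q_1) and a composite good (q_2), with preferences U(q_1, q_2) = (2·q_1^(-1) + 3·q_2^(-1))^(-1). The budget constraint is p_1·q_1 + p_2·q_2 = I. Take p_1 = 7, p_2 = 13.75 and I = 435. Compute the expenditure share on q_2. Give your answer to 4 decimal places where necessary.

share on q_2 = 0.6319

MU_q_1 ∝ 2·q_1^(-2), MU_q_2 ∝ 3·q_2^(-2), so MRS = (2/3)·(q_2/q_1)^(2) = p_1/p_2.
Hence q_2/q_1 = ((3/2)·p_1/p_2)^(1/(2)), i.e. raised to the 0.5 power.
Substitute q_2 = (q_2/q_1)·q_1 into the budget: q_1* = I/(p_1 + p_2·(q_2/q_1)).
Numerically q_2/q_1 = 0.873863, so q_1* = 435/(7 + 13.75·0.873863) = 22.8759 and q_2* = 0.873863·22.8759 = 19.9904.
Expenditure on q_2: 13.75·19.9904 = 274.8684; share = 0.6319.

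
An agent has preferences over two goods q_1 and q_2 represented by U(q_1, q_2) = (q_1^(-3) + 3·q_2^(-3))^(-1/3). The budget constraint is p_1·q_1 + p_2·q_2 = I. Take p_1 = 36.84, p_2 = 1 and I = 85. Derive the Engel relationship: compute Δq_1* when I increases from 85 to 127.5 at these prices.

Δq_1* = 1.0603

From the CES first-order condition, (1/3)·(q_2/q_1)^(4) = p_1/p_2.
Solve for the ratio: q_2/q_1 = [3·p_1/p_2]^(0.25).
Substitute q_2 = (q_2/q_1)·q_1 into the budget: q_1* = I/(p_1 + p_2·(q_2/q_1)).
Numerically q_2/q_1 = 3.242352, so q_1* = 85/(36.84 + 1·3.242352) = 2.1206.
At I' = 127.5: q_1* = 3.181. Change: 3.181 − 2.1206 = 1.0603.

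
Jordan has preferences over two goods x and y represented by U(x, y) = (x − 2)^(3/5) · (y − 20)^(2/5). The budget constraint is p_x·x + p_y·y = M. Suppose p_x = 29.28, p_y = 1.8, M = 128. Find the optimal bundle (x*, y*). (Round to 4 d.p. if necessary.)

MRS = (3/2)·(y−20)/(x−2). Tangency with p_x/p_y gives y−20 = (2/3)·(p_x/p_y)·(x−2).
After buying the subsistence bundle (2, 20), a share 0.6 of the remaining income goes to x: x* = 2 + 0.6·(M − 2p_x − 20p_y)/p_x.
Discretionary income = 128 − 2·29.28 − 20·1.8 = 33.44; x* = 2 + 0.6·33.44/29.28 = 2.6852; y* = 20 + 0.4·33.44/1.8 = 27.4311.

x* = 2.6852, y* = 27.4311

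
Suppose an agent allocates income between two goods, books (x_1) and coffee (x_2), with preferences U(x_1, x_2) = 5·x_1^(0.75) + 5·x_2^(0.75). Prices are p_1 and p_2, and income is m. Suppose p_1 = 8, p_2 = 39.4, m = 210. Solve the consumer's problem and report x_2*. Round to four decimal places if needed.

x_2* = 0.0442

From the CES first-order condition, (x_2/x_1)^(0.25) = p_1/p_2.
Solve for the ratio: x_2/x_1 = [p_1/p_2]^(4).
Substitute x_2 = (x_2/x_1)·x_1 into the budget: x_1* = m/(p_1 + p_2·(x_2/x_1)).
Numerically x_2/x_1 = 0.0017, so x_1* = 210/(8 + 39.4·0.0017) = 26.0321 and x_2* = 0.0017·26.0321 = 0.0442.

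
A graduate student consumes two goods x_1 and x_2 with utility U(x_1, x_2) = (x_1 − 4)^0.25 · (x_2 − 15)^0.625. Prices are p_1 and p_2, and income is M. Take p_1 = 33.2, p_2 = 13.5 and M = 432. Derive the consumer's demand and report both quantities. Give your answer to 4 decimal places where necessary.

This is Cobb-Douglas in (x_1−4, x_2−15): tangency gives 0.25·p_2·(x_2−15) = 0.625·p_1·(x_1−4).
After buying the subsistence bundle (4, 15), a share 2/7 of the remaining income goes to x_1: x_1* = 4 + 2/7·(M − 4p_1 − 15p_2)/p_1.
Discretionary income = 432 − 4·33.2 − 15·13.5 = 96.7; x_1* = 4 + 2/7·96.7/33.2 = 4.8322; x_2* = 15 + 5/7·96.7/13.5 = 20.1164.

x_1* = 4.8322, x_2* = 20.1164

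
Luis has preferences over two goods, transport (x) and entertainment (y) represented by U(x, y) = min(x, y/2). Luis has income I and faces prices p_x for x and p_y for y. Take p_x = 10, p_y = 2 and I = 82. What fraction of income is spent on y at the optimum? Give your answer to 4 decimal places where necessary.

Demand: x*(p_x,p_y,I) = I/(p_x + 2·p_y), y* = 2·I/(p_x + 2·p_y).
Here 10 + 2·2 = 14, giving x* = 5.8571 and y* = 11.7143.
Expenditure on y: 2·11.7143 = 23.4286; share = 0.2857.

share on y = 0.2857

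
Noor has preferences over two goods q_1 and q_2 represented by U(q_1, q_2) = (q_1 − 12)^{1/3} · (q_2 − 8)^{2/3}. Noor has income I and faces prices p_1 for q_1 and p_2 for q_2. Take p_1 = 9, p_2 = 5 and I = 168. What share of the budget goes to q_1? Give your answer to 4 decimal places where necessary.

Let q_1' = q_1−12, q_2' = q_2−8. MRS = (1/2)·q_2'/q_1' = p_1/p_2.
After buying the subsistence bundle (12, 8), a share 1/3 of the remaining income goes to q_1: q_1* = 12 + 1/3·(I − 12p_1 − 8p_2)/p_1.
Discretionary income = 168 − 12·9 − 8·5 = 20; q_1* = 12 + 1/3·20/9 = 12.7407; q_2* = 8 + 2/3·20/5 = 10.6667.
Expenditure on q_1: 9·12.7407 = 114.6667; share = 0.6825.

share on q_1 = 0.6825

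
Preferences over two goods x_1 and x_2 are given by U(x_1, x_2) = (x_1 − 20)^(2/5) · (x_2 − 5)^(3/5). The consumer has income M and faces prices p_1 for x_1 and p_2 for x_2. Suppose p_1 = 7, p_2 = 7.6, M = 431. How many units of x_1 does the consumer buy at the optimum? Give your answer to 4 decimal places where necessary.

Let x_1' = x_1−20, x_2' = x_2−5. MRS = (2/3)·x_2'/x_1' = p_1/p_2.
Substituting into the budget: x_1* = 20 + 0.4·(M − 20·p_1 − 5·p_2)/p_1, and x_2* = 5 + 0.6·(…)/p_2.
Discretionary income = 431 − 20·7 − 5·7.6 = 253; x_1* = 20 + 0.4·253/7 = 34.4571.

x_1* = 34.4571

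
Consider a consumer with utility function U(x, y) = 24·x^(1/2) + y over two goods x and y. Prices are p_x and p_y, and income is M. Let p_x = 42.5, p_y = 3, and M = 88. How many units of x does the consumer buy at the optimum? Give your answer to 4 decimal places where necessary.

Solve: √x = 12·p_y/p_x, so x*(p_x,p_y) = (12·p_y/p_x)², and y* = (M − p_x·x*)/p_y.
Plugging in: x* = (12·3/42.5)² = 0.7175.

x* = 0.7175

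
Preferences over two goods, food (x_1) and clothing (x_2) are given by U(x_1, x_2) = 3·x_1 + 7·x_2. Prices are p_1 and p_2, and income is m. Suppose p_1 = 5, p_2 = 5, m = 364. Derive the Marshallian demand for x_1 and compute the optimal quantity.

Perfect substitutes: compare marginal utility per dollar. 3/p_1 vs 7/p_2 → 0.6 vs 1.4.
x_2 gives more utility per dollar, so spend all income on x_2: x_2* = m/p_2, x_1* = 0.
Numerically: x_1* = 0, x_2* = 72.8.

x_1* = 0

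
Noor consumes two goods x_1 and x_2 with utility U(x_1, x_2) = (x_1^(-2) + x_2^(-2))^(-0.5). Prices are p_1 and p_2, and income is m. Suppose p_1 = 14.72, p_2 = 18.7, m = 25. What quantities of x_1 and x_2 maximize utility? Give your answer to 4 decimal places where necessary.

x_1* = 0.7816, x_2* = 0.7217

MU_x_1 ∝ x_1^(-3), MU_x_2 ∝ x_2^(-3), so MRS = (x_2/x_1)^(3) = p_1/p_2.
Solve for the ratio: x_2/x_1 = [p_1/p_2]^(1/3).
With the ratio pinned down, the budget gives x_1* = m/(p_1 + p_2·(x_2/x_1)) and x_2* = (x_2/x_1)·x_1*.
Numerically x_2/x_1 = 0.923327, so x_1* = 25/(14.72 + 18.7·0.923327) = 0.7816 and x_2* = 0.923327·0.7816 = 0.7217.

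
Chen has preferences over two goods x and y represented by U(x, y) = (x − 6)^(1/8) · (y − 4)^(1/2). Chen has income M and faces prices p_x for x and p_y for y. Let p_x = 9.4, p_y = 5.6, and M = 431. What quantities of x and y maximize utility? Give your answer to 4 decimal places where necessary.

x* = 13.4936, y* = 54.3143

MRS = (1/4)·(y−4)/(x−6). Tangency with p_x/p_y gives y−4 = 4·(p_x/p_y)·(x−6).
After buying the subsistence bundle (6, 4), a share 0.2 of the remaining income goes to x: x* = 6 + 0.2·(M − 6p_x − 4p_y)/p_x.
Discretionary income = 431 − 6·9.4 − 4·5.6 = 352.2; x* = 6 + 0.2·352.2/9.4 = 13.4936; y* = 4 + 0.8·352.2/5.6 = 54.3143.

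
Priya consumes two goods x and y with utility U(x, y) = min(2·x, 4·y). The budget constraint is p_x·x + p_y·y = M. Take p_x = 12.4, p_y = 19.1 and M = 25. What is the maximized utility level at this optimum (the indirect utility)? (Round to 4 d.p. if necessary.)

With perfect complements, no substitution: consume in ratio x:y = 4:2.
Budget: p_x·x + p_y·(1/2)·x = M, so (4·p_x + 2·p_y)·x = 4·M.
Demand: x*(p_x,p_y,M) = 4·M/(4·p_x + 2·p_y), y* = 2·M/(4·p_x + 2·p_y).
Here 4·12.4 + 2·19.1 = 87.8, giving x* = 1.139 and y* = 0.5695.
Utility at the optimum: U(1.139, 0.5695) = 2.2779.

V = 2.2779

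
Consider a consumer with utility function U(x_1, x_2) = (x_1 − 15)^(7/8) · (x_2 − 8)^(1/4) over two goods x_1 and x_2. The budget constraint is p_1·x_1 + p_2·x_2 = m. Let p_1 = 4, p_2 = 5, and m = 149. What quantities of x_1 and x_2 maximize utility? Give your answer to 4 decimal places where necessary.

This is Cobb-Douglas in (x_1−15, x_2−8): tangency gives 0.875·p_2·(x_2−8) = 0.25·p_1·(x_1−15).
Substituting into the budget: x_1* = 15 + 7/9·(m − 15·p_1 − 8·p_2)/p_1, and x_2* = 8 + 2/9·(…)/p_2.
Discretionary income = 149 − 15·4 − 8·5 = 49; x_1* = 15 + 7/9·49/4 = 24.5278; x_2* = 8 + 2/9·49/5 = 10.1778.

x_1* = 24.5278, x_2* = 10.1778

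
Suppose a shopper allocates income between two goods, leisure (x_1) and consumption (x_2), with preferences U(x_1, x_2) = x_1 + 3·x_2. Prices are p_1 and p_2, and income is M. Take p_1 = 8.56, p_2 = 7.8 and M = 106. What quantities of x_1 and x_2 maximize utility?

Linear utility — the consumer picks whichever good has higher MU/price: 1/8.56 = 0.1168 vs 3/7.8 = 0.3846.
x_2 gives more utility per dollar, so spend all income on x_2: x_2* = M/p_2, x_1* = 0.
Numerically: x_1* = 0, x_2* = 13.5897.

x_1* = 0, x_2* = 13.5897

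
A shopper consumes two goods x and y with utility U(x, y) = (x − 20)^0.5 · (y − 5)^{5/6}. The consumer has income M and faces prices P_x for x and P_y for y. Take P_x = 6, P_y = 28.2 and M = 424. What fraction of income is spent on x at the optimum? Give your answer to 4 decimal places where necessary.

share on x = 0.4272

Discretionary income = 424 − 20·6 − 5·28.2 = 163; x* = 20 + 0.375·163/6 = 30.1875; y* = 5 + 0.625·163/28.2 = 8.6126.
Expenditure on x: 6·30.1875 = 181.125; share = 0.4272.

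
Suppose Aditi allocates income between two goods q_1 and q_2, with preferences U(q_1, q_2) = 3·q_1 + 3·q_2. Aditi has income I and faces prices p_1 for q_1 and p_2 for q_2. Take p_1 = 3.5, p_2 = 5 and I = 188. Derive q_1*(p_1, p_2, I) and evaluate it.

Perfect substitutes: compare marginal utility per dollar. 3/p_1 vs 3/p_2 → 0.8571 vs 0.6.
q_1 gives more utility per dollar, so spend all income on q_1: q_1* = I/p_1, q_2* = 0.
Numerically: q_1* = 53.7143, q_2* = 0.

q_1* = 53.7143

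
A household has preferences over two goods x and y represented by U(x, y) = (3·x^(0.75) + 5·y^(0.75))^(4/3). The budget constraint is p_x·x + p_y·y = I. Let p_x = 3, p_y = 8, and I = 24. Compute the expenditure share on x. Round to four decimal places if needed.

share on x = 0.7108

With the ratio pinned down, the budget gives x* = I/(p_x + p_y·(y/x)) and y* = (y/x)·x*.
Numerically y/x = 0.152588, so x* = 24/(3 + 8·0.152588) = 5.6863 and y* = 0.152588·5.6863 = 0.8677.
Expenditure on x: 3·5.6863 = 17.0588; share = 0.7108.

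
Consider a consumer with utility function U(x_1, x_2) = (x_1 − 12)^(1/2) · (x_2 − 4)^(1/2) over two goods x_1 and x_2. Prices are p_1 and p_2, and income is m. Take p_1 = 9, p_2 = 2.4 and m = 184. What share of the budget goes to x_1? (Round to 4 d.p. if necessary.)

share on x_1 = 0.7674

MRS = (x_2−4)/(x_1−12). Tangency with p_1/p_2 gives x_2−4 = (p_1/p_2)·(x_1−12).
Substituting into the budget: x_1* = 12 + 0.5·(m − 12·p_1 − 4·p_2)/p_1, and x_2* = 4 + 0.5·(…)/p_2.
Discretionary income = 184 − 12·9 − 4·2.4 = 66.4; x_1* = 12 + 0.5·66.4/9 = 15.6889; x_2* = 4 + 0.5·66.4/2.4 = 17.8333.
Expenditure on x_1: 9·15.6889 = 141.2; share = 0.7674.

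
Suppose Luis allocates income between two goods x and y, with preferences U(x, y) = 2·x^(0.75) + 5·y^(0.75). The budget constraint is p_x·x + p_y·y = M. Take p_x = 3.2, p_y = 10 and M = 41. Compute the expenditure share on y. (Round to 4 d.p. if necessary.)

share on y = 0.5614

MU_x ∝ 2·x^(-0.25), MU_y ∝ 5·y^(-0.25), so MRS = (2/5)·(y/x)^(0.25) = p_x/p_y.
Hence y/x = ((5/2)·p_x/p_y)^(1/(0.25)), i.e. raised to the 4 power.
Substitute y = (y/x)·x into the budget: x* = M/(p_x + p_y·(y/x)).
Numerically y/x = 0.4096, so x* = 41/(3.2 + 10·0.4096) = 5.6195 and y* = 0.4096·5.6195 = 2.3018.
Expenditure on y: 10·2.3018 = 23.0175; share = 0.5614.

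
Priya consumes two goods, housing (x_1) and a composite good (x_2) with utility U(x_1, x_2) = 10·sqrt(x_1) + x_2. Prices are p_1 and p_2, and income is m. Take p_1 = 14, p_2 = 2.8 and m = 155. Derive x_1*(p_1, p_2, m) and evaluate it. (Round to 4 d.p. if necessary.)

Plugging in: x_1* = (5·2.8/14)² = 1.

x_1* = 1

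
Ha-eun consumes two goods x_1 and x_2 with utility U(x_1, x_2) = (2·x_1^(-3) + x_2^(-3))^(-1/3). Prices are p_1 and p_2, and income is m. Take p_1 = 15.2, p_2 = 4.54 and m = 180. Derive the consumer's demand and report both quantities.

With the ratio pinned down, the budget gives x_1* = m/(p_1 + p_2·(x_2/x_1)) and x_2* = (x_2/x_1)·x_1*.
Numerically x_2/x_1 = 1.137469, so x_1* = 180/(15.2 + 4.54·1.137469) = 8.8391 and x_2* = 1.137469·8.8391 = 10.0542.

x_1* = 8.8391, x_2* = 10.0542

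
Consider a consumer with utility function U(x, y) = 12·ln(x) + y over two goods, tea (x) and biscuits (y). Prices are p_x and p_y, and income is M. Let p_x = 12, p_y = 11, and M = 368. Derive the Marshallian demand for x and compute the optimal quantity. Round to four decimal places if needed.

x* = 11

Set MRS = p_x/p_y: (12/x)/1 = p_x/p_y.
So x*(p_x,p_y) = 12·p_y/p_x, independent of income; and y* = (M − 12·p_y)/p_y.
At the given prices: x* = 12·11/12 = 11.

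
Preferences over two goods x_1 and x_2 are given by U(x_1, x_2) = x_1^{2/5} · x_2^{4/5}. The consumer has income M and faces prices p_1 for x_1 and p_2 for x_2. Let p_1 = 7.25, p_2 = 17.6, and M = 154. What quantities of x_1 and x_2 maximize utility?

x_1* = 7.0805, x_2* = 5.8333

Tangency: MRS = (1/2)·x_2/x_1 = p_1/p_2.
So 0.4·p_2·x_2 = 0.8·p_1·x_1; combined with the budget, a share 1/3 of income goes to x_1.
Demand: x_1*(p_1,p_2,M) = 1/3·M/p_1 and x_2* = 2/3·M/p_2.
At p_1=7.25, p_2=17.6, M=154: x_1* = 1/3·154/7.25 = 7.0805, x_2* = 5.8333.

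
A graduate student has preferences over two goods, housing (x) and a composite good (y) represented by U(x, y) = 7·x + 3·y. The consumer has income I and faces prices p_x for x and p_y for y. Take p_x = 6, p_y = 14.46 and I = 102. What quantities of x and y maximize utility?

Perfect substitutes: compare marginal utility per dollar. 7/p_x vs 3/p_y → 1.1667 vs 0.2075.
x gives more utility per dollar, so spend all income on x: x* = I/p_x, y* = 0.
Numerically: x* = 17, y* = 0.

x* = 17, y* = 0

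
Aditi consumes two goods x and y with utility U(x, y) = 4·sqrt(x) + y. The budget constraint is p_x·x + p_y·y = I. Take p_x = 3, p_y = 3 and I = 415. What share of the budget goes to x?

share on x = 0.0289

Set MRS = p_x/p_y: 2·x^(−1/2) = p_x/p_y.
Thus x* = (2·p_y/p_x)² — independent of I — with the rest of income spent on y.
Plugging in: x* = (2·3/3)² = 4, y* = 134.3333.
Expenditure on x: 3·4 = 12; share = 0.0289.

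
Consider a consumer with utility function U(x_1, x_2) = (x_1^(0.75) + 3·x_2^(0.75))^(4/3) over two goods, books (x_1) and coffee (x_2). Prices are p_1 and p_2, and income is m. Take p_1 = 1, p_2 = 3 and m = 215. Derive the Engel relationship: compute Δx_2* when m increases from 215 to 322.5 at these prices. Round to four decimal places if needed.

Δx_2* = 26.875

MRS = MU_x_1/MU_x_2 = (1/3)·(x_2/x_1)^(0.25). Set equal to p_1/p_2.
Hence x_2/x_1 = (3·p_1/p_2)^(1/(0.25)), i.e. raised to the 4 power.
Substitute x_2 = (x_2/x_1)·x_1 into the budget: x_1* = m/(p_1 + p_2·(x_2/x_1)).
Numerically x_2/x_1 = 1, so x_1* = 215/(1 + 3·1) = 53.75 and x_2* = 1·53.75 = 53.75.
At m' = 322.5: x_2* = 80.625. Change: 80.625 − 53.75 = 26.875.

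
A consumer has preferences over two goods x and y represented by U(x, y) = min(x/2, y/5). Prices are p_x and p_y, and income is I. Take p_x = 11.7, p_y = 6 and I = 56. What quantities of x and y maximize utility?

x* = 2.0974, y* = 5.2434

Leontief preferences: the optimum is at the kink where x/2 = y/5, i.e. y = (5/2)·x.
Budget: p_x·x + p_y·(5/2)·x = I, so (2·p_x + 5·p_y)·x = 2·I.
Demand: x*(p_x,p_y,I) = 2·I/(2·p_x + 5·p_y), y* = 5·I/(2·p_x + 5·p_y).
Here 2·11.7 + 5·6 = 53.4, giving x* = 2.0974 and y* = 5.2434.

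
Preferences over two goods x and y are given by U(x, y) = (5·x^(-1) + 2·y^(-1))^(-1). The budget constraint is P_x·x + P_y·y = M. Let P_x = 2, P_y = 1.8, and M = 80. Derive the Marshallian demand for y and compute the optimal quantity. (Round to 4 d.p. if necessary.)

y* = 16.6667

From the CES first-order condition, (5/2)·(y/x)^(2) = P_x/P_y.
Solve for the ratio: y/x = [(2/5)·P_x/P_y]^(0.5).
With the ratio pinned down, the budget gives x* = M/(P_x + P_y·(y/x)) and y* = (y/x)·x*.
Numerically y/x = 0.666667, so x* = 80/(2 + 1.8·0.666667) = 25 and y* = 0.666667·25 = 16.6667.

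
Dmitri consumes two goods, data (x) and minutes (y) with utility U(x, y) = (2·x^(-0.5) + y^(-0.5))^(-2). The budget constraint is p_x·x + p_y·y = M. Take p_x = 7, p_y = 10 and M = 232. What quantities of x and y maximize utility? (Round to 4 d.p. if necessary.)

x* = 19.3876, y* = 9.6287

MU_x ∝ 2·x^(-1.5), MU_y ∝ y^(-1.5), so MRS = 2·(y/x)^(1.5) = p_x/p_y.
Solve for the ratio: y/x = [(1/2)·p_x/p_y]^(2/3).
With the ratio pinned down, the budget gives x* = M/(p_x + p_y·(y/x)) and y* = (y/x)·x*.
Numerically y/x = 0.496644, so x* = 232/(7 + 10·0.496644) = 19.3876 and y* = 0.496644·19.3876 = 9.6287.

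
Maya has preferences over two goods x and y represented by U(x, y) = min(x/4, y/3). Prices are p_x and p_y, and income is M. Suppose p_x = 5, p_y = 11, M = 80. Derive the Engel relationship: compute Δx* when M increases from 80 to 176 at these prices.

Δx* = 7.2453

Demand: x*(p_x,p_y,M) = 4·M/(4·p_x + 3·p_y), y* = 3·M/(4·p_x + 3·p_y).
Here 4·5 + 3·11 = 53, giving x* = 6.0377.
At M' = 176: x* = 13.283. Change: 13.283 − 6.0377 = 7.2453.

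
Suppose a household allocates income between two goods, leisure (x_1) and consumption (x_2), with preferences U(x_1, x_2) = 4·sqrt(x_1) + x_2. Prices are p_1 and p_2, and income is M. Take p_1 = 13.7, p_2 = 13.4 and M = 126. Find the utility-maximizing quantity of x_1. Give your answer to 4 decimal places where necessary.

x_1* = 3.8267

MU_x_1 = 2/√x_1, MU_x_2 = 1. Tangency: 2/√x_1 = p_1/p_2.
Thus x_1* = (2·p_2/p_1)² — independent of M — with the rest of income spent on x_2.
Plugging in: x_1* = (2·13.4/13.7)² = 3.8267.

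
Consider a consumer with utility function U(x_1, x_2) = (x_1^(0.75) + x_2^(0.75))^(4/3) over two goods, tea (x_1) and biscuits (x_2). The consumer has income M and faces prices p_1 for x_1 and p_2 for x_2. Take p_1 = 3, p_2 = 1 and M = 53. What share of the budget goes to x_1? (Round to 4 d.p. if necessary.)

share on x_1 = 0.0357

MRS = MU_x_1/MU_x_2 = (x_2/x_1)^(0.25). Set equal to p_1/p_2.
Solve for the ratio: x_2/x_1 = [p_1/p_2]^(4).
Substitute x_2 = (x_2/x_1)·x_1 into the budget: x_1* = M/(p_1 + p_2·(x_2/x_1)).
Numerically x_2/x_1 = 81, so x_1* = 53/(3 + 1·81) = 0.631 and x_2* = 81·0.631 = 51.1071.
Expenditure on x_1: 3·0.631 = 1.8929; share = 0.0357.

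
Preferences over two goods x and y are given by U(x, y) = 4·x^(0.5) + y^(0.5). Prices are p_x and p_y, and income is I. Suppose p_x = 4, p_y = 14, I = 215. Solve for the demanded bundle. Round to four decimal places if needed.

MU_x ∝ 4·x^(-0.5), MU_y ∝ y^(-0.5), so MRS = 4·(y/x)^(0.5) = p_x/p_y.
Solve for the ratio: y/x = [(1/4)·p_x/p_y]^(2).
With the ratio pinned down, the budget gives x* = I/(p_x + p_y·(y/x)) and y* = (y/x)·x*.
Numerically y/x = 0.005102, so x* = 215/(4 + 14·0.005102) = 52.807 and y* = 0.005102·52.807 = 0.2694.

x* = 52.807, y* = 0.2694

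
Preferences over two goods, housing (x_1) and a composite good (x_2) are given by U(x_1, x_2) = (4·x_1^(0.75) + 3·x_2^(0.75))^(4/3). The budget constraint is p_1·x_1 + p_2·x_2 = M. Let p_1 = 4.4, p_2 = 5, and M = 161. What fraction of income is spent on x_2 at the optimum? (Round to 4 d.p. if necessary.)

From the CES first-order condition, (4/3)·(x_2/x_1)^(0.25) = p_1/p_2.
Solve for the ratio: x_2/x_1 = [(3/4)·p_1/p_2]^(4).
With the ratio pinned down, the budget gives x_1* = M/(p_1 + p_2·(x_2/x_1)) and x_2* = (x_2/x_1)·x_1*.
Numerically x_2/x_1 = 0.189747, so x_1* = 161/(4.4 + 5·0.189747) = 30.1006 and x_2* = 0.189747·30.1006 = 5.7115.
Expenditure on x_2: 5·5.7115 = 28.5575; share = 0.1774.

share on x_2 = 0.1774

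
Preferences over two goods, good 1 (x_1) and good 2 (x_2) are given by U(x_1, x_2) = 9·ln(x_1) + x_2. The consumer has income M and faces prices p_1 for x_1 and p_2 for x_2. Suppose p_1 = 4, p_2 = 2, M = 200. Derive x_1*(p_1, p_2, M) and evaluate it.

MU_x_1 = 9/x_1, MU_x_2 = 1. Tangency: 9/x_1 = p_1/p_2.
So x_1*(p_1,p_2) = 9·p_2/p_1, independent of income; and x_2* = (M − 9·p_2)/p_2.
At the given prices: x_1* = 9·2/4 = 4.5.

x_1* = 4.5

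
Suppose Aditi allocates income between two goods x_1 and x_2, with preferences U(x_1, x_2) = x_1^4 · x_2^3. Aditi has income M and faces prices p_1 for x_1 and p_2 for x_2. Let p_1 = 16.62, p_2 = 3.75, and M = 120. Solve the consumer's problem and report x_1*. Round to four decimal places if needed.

MU_x_1/MU_x_2 = (4·x_2)/(3·x_1); tangency sets this equal to p_1/p_2.
So 4·p_2·x_2 = 3·p_1·x_1; combined with the budget, a share 4/7 of income goes to x_1.
Demand: x_1*(p_1,p_2,M) = 4/7·M/p_1 and x_2* = 3/7·M/p_2.
At p_1=16.62, p_2=3.75, M=120: x_1* = 4/7·120/16.62 = 4.1258.

x_1* = 4.1258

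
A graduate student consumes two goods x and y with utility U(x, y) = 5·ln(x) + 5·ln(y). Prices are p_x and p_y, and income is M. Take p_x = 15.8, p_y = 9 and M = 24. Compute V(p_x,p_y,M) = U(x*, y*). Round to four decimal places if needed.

V = 0.0629

Demand: x*(p_x,p_y,M) = 0.5·M/p_x and y* = 0.5·M/p_y.
At p_x=15.8, p_y=9, M=24: x* = 0.5·24/15.8 = 0.7595, y* = 1.3333.
Utility at the optimum: U(0.7595, 1.3333) = 0.0629.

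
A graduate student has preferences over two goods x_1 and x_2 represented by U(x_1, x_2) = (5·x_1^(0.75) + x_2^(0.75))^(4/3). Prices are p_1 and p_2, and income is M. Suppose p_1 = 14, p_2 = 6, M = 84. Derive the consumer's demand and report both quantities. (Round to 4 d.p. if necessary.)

With the ratio pinned down, the budget gives x_1* = M/(p_1 + p_2·(x_2/x_1)) and x_2* = (x_2/x_1)·x_1*.
Numerically x_2/x_1 = 0.047427, so x_1* = 84/(14 + 6·0.047427) = 5.8805 and x_2* = 0.047427·5.8805 = 0.2789.

x_1* = 5.8805, x_2* = 0.2789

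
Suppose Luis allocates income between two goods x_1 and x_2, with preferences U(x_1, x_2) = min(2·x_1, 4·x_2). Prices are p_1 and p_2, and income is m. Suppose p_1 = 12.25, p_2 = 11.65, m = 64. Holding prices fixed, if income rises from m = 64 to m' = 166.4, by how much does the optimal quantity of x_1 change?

Δx_1* = 5.6653

With perfect complements, no substitution: consume in ratio x_1:x_2 = 4:2.
Budget: p_1·x_1 + p_2·(1/2)·x_1 = m, so (4·p_1 + 2·p_2)·x_1 = 4·m.
Demand: x_1*(p_1,p_2,m) = 4·m/(4·p_1 + 2·p_2), x_2* = 2·m/(4·p_1 + 2·p_2).
Here 4·12.25 + 2·11.65 = 72.3, giving x_1* = 3.5408.
At m' = 166.4: x_1* = 9.2061. Change: 9.2061 − 3.5408 = 5.6653.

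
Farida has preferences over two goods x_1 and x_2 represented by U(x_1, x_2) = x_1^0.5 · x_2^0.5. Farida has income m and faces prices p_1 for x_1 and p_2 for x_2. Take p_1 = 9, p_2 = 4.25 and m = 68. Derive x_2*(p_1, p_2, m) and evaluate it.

The MRS is x_2/x_1. Set MRS = p_1/p_2.
So 0.5·p_2·x_2 = 0.5·p_1·x_1; combined with the budget, a share 0.5 of income goes to x_1.
Demand: x_1*(p_1,p_2,m) = 0.5·m/p_1 and x_2* = 0.5·m/p_2.
At p_1=9, p_2=4.25, m=68: x_2* = 0.5·68/4.25 = 8.

x_2* = 8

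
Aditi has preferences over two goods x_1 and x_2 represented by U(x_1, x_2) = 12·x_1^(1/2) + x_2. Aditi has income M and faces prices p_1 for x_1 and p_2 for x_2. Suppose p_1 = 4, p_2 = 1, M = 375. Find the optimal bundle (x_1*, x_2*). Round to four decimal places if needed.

Set MRS = p_1/p_2: 6·x_1^(−1/2) = p_1/p_2.
Thus x_1* = (6·p_2/p_1)² — independent of M — with the rest of income spent on x_2.
Plugging in: x_1* = (6·1/4)² = 2.25, x_2* = 366.

x_1* = 2.25, x_2* = 366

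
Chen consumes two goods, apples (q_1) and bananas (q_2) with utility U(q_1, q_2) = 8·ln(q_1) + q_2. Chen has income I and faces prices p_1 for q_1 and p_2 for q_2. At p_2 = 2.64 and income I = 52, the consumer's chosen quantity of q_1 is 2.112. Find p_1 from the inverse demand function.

p_1 = 10

Set MRS = p_1/p_2: (8/q_1)/1 = p_1/p_2.
So q_1*(p_1,p_2) = 8·p_2/p_1, independent of income; and q_2* = (I − 8·p_2)/p_2.
Set q_1* = 2.112 in the demand function and solve for p_1: p_1 = 10.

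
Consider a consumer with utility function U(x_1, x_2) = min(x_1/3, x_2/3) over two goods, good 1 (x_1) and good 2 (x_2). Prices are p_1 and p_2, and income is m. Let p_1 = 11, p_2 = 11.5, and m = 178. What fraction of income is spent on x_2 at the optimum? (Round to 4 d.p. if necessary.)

share on x_2 = 0.5111

With perfect complements, no substitution: consume in ratio x_1:x_2 = 3:3.
Budget: p_1·x_1 + p_2·x_1 = m, so (3·p_1 + 3·p_2)·x_1 = 3·m.
Demand: x_1*(p_1,p_2,m) = 3·m/(3·p_1 + 3·p_2), x_2* = 3·m/(3·p_1 + 3·p_2).
Here 3·11 + 3·11.5 = 67.5, giving x_1* = 7.9111 and x_2* = 7.9111.
Expenditure on x_2: 11.5·7.9111 = 90.9778; share = 0.5111.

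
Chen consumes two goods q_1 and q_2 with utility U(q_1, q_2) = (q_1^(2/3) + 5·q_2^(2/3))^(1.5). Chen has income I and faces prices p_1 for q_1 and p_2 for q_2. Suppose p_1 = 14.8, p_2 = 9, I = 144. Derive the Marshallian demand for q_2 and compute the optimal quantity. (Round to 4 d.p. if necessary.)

q_2* = 15.9528

MU_q_1 ∝ q_1^(-1/3), MU_q_2 ∝ 5·q_2^(-1/3), so MRS = (1/5)·(q_2/q_1)^(1/3) = p_1/p_2.
Solve for the ratio: q_2/q_1 = [5·p_1/p_2]^(3).
With the ratio pinned down, the budget gives q_1* = I/(p_1 + p_2·(q_2/q_1)) and q_2* = (q_2/q_1)·q_1*.
Numerically q_2/q_1 = 555.862826, so q_1* = 144/(14.8 + 9·555.862826) = 0.0287 and q_2* = 555.862826·0.0287 = 15.9528.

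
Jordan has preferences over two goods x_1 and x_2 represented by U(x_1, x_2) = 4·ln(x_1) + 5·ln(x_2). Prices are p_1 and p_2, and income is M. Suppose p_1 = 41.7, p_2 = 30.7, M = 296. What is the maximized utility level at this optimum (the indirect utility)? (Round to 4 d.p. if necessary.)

V = 12.9873

At p_1=41.7, p_2=30.7, M=296: x_1* = 4/9·296/41.7 = 3.1548, x_2* = 5.3565.
Utility at the optimum: U(3.1548, 5.3565) = 12.9873.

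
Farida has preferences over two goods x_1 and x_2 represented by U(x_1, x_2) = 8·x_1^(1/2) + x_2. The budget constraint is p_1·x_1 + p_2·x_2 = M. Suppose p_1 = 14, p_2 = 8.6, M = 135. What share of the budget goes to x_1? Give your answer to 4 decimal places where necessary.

share on x_1 = 0.6261

Solve: √x_1 = 4·p_2/p_1, so x_1*(p_1,p_2) = (4·p_2/p_1)², and x_2* = (M − p_1·x_1*)/p_2.
Plugging in: x_1* = (4·8.6/14)² = 6.0376, x_2* = 5.8691.
Expenditure on x_1: 14·6.0376 = 84.5257; share = 0.6261.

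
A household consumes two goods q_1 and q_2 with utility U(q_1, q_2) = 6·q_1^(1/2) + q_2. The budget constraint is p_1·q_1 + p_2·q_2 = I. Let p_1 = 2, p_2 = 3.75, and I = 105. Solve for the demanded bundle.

Plugging in: q_1* = (3·3.75/2)² = 31.6406, q_2* = 11.125.

q_1* = 31.6406, q_2* = 11.125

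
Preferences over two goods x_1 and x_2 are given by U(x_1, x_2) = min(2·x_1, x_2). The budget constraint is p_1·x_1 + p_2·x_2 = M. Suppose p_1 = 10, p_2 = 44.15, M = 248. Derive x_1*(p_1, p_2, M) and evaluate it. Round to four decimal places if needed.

With perfect complements, no substitution: consume in ratio x_1:x_2 = 1:2.
Budget: p_1·x_1 + p_2·2·x_1 = M, so (p_1 + 2·p_2)·x_1 = M.
Demand: x_1*(p_1,p_2,M) = M/(p_1 + 2·p_2), x_2* = 2·M/(p_1 + 2·p_2).
Here 10 + 2·44.15 = 98.3, giving x_1* = 2.5229.

x_1* = 2.5229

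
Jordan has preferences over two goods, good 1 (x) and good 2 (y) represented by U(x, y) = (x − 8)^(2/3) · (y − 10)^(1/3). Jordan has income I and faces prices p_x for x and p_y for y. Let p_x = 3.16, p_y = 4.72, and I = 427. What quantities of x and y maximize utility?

Substituting into the budget: x* = 8 + 2/3·(I − 8·p_x − 10·p_y)/p_x, and y* = 10 + 1/3·(…)/p_y.
Discretionary income = 427 − 8·3.16 − 10·4.72 = 354.52; x* = 8 + 2/3·354.52/3.16 = 82.7932; y* = 10 + 1/3·354.52/4.72 = 35.0367.

x* = 82.7932, y* = 35.0367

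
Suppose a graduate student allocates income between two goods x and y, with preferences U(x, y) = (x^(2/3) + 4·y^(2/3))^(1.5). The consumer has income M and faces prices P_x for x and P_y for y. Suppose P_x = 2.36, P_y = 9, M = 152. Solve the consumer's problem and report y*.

Substitute y = (y/x)·x into the budget: x* = M/(P_x + P_y·(y/x)).
Numerically y/x = 1.153954, so x* = 152/(2.36 + 9·1.153954) = 11.9257 and y* = 1.153954·11.9257 = 13.7617.

y* = 13.7617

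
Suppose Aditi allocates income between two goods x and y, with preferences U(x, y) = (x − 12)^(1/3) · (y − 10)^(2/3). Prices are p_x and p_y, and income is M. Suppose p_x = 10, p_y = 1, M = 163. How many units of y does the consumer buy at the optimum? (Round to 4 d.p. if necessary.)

MRS = (1/2)·(y−10)/(x−12). Tangency with p_x/p_y gives y−10 = 2·(p_x/p_y)·(x−12).
Substituting into the budget: x* = 12 + 1/3·(M − 12·p_x − 10·p_y)/p_x, and y* = 10 + 2/3·(…)/p_y.
Discretionary income = 163 − 12·10 − 10·1 = 33; y* = 10 + 2/3·33/1 = 32.

y* = 32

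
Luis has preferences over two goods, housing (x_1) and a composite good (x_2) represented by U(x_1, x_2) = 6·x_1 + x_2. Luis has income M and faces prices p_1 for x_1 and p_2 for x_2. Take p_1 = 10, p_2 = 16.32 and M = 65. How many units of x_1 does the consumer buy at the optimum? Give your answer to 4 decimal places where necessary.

x_1* = 6.5

x_1 gives more utility per dollar, so spend all income on x_1: x_1* = M/p_1, x_2* = 0.
Numerically: x_1* = 6.5, x_2* = 0.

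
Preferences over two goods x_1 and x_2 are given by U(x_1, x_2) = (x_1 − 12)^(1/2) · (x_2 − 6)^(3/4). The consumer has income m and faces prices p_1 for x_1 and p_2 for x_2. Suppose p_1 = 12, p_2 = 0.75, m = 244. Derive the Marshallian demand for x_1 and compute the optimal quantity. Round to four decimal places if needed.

x_1* = 15.1833

MRS = (2/3)·(x_2−6)/(x_1−12). Tangency with p_1/p_2 gives x_2−6 = (3/2)·(p_1/p_2)·(x_1−12).
After buying the subsistence bundle (12, 6), a share 0.4 of the remaining income goes to x_1: x_1* = 12 + 0.4·(m − 12p_1 − 6p_2)/p_1.
Discretionary income = 244 − 12·12 − 6·0.75 = 95.5; x_1* = 12 + 0.4·95.5/12 = 15.1833.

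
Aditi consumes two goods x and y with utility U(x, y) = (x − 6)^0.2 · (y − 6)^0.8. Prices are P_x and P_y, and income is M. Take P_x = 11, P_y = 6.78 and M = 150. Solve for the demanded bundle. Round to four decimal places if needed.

Discretionary income = 150 − 6·11 − 6·6.78 = 43.32; x* = 6 + 0.2·43.32/11 = 6.7876; y* = 6 + 0.8·43.32/6.78 = 11.1115.

x* = 6.7876, y* = 11.1115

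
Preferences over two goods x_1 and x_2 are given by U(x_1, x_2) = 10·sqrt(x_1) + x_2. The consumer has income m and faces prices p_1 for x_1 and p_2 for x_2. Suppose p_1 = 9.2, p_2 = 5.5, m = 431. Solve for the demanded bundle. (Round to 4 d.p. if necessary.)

x_1* = 8.9349, x_2* = 63.418

MU_x_1 = 5/√x_1, MU_x_2 = 1. Tangency: 5/√x_1 = p_1/p_2.
Thus x_1* = (5·p_2/p_1)² — independent of m — with the rest of income spent on x_2.
Plugging in: x_1* = (5·5.5/9.2)² = 8.9349, x_2* = 63.418.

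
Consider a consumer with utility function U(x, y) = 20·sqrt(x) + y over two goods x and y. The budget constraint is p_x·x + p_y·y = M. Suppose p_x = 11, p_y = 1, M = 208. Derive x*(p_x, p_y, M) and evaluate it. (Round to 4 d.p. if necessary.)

MU_x = 10/√x, MU_y = 1. Tangency: 10/√x = p_x/p_y.
Solve: √x = 10·p_y/p_x, so x*(p_x,p_y) = (10·p_y/p_x)², and y* = (M − p_x·x*)/p_y.
Plugging in: x* = (10·1/11)² = 0.8264.

x* = 0.8264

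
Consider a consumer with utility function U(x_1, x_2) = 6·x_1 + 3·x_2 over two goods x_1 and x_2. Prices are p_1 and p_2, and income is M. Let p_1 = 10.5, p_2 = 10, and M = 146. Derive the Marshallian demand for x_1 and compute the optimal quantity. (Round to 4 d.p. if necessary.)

Perfect substitutes: compare marginal utility per dollar. 6/p_1 vs 3/p_2 → 0.5714 vs 0.3.
x_1 gives more utility per dollar, so spend all income on x_1: x_1* = M/p_1, x_2* = 0.
Numerically: x_1* = 13.9048, x_2* = 0.

x_1* = 13.9048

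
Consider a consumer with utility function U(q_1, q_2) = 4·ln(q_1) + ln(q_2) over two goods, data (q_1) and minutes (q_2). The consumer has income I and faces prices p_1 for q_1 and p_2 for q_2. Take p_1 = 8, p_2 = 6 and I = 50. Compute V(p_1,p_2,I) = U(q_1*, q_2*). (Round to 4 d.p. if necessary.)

V = 6.9486

MU_q_1/MU_q_2 = (4·q_2)/(q_1); tangency sets this equal to p_1/p_2.
So 4·p_2·q_2 = p_1·q_1; combined with the budget, a share 0.8 of income goes to q_1.
Demand: q_1*(p_1,p_2,I) = 0.8·I/p_1 and q_2* = 0.2·I/p_2.
At p_1=8, p_2=6, I=50: q_1* = 0.8·50/8 = 5, q_2* = 1.6667.
Utility at the optimum: U(5, 1.6667) = 6.9486.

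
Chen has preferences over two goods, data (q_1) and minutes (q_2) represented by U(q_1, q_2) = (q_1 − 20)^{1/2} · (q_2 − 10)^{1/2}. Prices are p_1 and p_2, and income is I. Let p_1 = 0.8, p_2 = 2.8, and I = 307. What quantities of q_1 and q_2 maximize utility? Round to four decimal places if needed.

Substituting into the budget: q_1* = 20 + 0.5·(I − 20·p_1 − 10·p_2)/p_1, and q_2* = 10 + 0.5·(…)/p_2.
Discretionary income = 307 − 20·0.8 − 10·2.8 = 263; q_1* = 20 + 0.5·263/0.8 = 184.375; q_2* = 10 + 0.5·263/2.8 = 56.9643.

q_1* = 184.375, q_2* = 56.9643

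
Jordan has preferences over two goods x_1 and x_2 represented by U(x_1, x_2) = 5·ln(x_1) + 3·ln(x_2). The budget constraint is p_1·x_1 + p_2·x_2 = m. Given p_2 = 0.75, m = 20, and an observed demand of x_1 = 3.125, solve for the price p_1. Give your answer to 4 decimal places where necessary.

The MRS is (5/3)·x_2/x_1. Set MRS = p_1/p_2.
Rearranging, p_2·x_2 = (3/5)·p_1·x_1. Substituting into the budget gives p_1·x_1·(1 + (3/5)) = m.
Demand: x_1*(p_1,p_2,m) = 0.625·m/p_1 and x_2* = 0.375·m/p_2.
Set x_1* = 3.125 in the demand function and solve for p_1: p_1 = 4.

p_1 = 4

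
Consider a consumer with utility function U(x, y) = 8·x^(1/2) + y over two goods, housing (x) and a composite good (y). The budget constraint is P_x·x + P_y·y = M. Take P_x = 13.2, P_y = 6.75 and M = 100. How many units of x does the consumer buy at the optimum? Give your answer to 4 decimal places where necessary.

x* = 4.1839

Utility is quasi-linear in y; the FOC for x is 4/√x = P_x/P_y.
Thus x* = (4·P_y/P_x)² — independent of M — with the rest of income spent on y.
Plugging in: x* = (4·6.75/13.2)² = 4.1839.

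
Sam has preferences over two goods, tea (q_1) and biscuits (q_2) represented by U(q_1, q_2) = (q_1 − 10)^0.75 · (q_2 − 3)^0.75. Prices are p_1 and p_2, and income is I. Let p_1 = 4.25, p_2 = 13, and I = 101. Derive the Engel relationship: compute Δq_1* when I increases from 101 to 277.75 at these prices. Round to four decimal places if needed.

Let q_1' = q_1−10, q_2' = q_2−3. MRS = q_2'/q_1' = p_1/p_2.
After buying the subsistence bundle (10, 3), a share 0.5 of the remaining income goes to q_1: q_1* = 10 + 0.5·(I − 10p_1 − 3p_2)/p_1.
Discretionary income = 101 − 10·4.25 − 3·13 = 19.5; q_1* = 10 + 0.5·19.5/4.25 = 12.2941.
At I' = 277.75: q_1* = 33.0882. Change: 33.0882 − 12.2941 = 20.7941.

Δq_1* = 20.7941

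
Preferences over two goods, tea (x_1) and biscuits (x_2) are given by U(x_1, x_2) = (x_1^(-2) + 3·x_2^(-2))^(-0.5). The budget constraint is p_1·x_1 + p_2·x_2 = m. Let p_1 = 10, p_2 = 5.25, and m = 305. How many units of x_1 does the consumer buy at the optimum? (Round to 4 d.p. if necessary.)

From the CES first-order condition, (1/3)·(x_2/x_1)^(3) = p_1/p_2.
Hence x_2/x_1 = (3·p_1/p_2)^(1/(3)), i.e. raised to the 1/3 power.
Substitute x_2 = (x_2/x_1)·x_1 into the budget: x_1* = m/(p_1 + p_2·(x_2/x_1)).
Numerically x_2/x_1 = 1.787807, so x_1* = 305/(10 + 5.25·1.787807) = 15.733.

x_1* = 15.733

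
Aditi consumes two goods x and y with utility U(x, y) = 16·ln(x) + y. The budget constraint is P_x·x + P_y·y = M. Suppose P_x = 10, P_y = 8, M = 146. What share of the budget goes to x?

share on x = 0.8767

Set MRS = P_x/P_y: (16/x)/1 = P_x/P_y.
So x*(P_x,P_y) = 16·P_y/P_x, independent of income; and y* = (M − 16·P_y)/P_y.
At the given prices: x* = 16·8/10 = 12.8, and y* = 2.25.
Expenditure on x: 10·12.8 = 128; share = 0.8767.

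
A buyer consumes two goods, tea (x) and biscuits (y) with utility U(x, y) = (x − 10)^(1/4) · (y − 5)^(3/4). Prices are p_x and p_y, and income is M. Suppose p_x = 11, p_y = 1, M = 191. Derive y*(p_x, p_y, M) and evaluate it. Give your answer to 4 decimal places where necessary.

Let x' = x−10, y' = y−5. MRS = (1/3)·y'/x' = p_x/p_y.
After buying the subsistence bundle (10, 5), a share 0.25 of the remaining income goes to x: x* = 10 + 0.25·(M − 10p_x − 5p_y)/p_x.
Discretionary income = 191 − 10·11 − 5·1 = 76; y* = 5 + 0.75·76/1 = 62.

y* = 62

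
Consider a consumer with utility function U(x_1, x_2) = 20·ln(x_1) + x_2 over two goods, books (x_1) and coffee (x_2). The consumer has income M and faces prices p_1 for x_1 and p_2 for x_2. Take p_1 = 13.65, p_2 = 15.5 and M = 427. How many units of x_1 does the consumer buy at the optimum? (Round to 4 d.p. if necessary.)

x_1* = 22.7106

MU_x_1 = 20/x_1, MU_x_2 = 1. Tangency: 20/x_1 = p_1/p_2.
So x_1*(p_1,p_2) = 20·p_2/p_1, independent of income; and x_2* = (M − 20·p_2)/p_2.
At the given prices: x_1* = 20·15.5/13.65 = 22.7106.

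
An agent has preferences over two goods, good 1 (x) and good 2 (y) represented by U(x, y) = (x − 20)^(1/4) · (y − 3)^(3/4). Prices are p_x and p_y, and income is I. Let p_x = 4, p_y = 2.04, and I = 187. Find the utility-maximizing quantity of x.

After buying the subsistence bundle (20, 3), a share 0.25 of the remaining income goes to x: x* = 20 + 0.25·(I − 20p_x − 3p_y)/p_x.
Discretionary income = 187 − 20·4 − 3·2.04 = 100.88; x* = 20 + 0.25·100.88/4 = 26.305.

x* = 26.305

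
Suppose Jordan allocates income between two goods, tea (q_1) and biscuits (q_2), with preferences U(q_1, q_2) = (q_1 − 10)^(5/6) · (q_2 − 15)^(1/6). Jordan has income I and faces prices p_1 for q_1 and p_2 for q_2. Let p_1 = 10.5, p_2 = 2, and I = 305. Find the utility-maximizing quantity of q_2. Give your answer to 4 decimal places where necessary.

q_2* = 29.1667

MRS = 5·(q_2−15)/(q_1−10). Tangency with p_1/p_2 gives q_2−15 = (1/5)·(p_1/p_2)·(q_1−10).
After buying the subsistence bundle (10, 15), a share 5/6 of the remaining income goes to q_1: q_1* = 10 + 5/6·(I − 10p_1 − 15p_2)/p_1.
Discretionary income = 305 − 10·10.5 − 15·2 = 170; q_2* = 15 + 1/6·170/2 = 29.1667.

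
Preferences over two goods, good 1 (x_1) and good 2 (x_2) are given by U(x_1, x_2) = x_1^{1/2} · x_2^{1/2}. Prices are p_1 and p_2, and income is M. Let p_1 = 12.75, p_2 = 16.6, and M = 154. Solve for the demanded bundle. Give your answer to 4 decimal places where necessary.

x_1* = 6.0392, x_2* = 4.6386

Demand: x_1*(p_1,p_2,M) = 0.5·M/p_1 and x_2* = 0.5·M/p_2.
At p_1=12.75, p_2=16.6, M=154: x_1* = 0.5·154/12.75 = 6.0392, x_2* = 4.6386.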